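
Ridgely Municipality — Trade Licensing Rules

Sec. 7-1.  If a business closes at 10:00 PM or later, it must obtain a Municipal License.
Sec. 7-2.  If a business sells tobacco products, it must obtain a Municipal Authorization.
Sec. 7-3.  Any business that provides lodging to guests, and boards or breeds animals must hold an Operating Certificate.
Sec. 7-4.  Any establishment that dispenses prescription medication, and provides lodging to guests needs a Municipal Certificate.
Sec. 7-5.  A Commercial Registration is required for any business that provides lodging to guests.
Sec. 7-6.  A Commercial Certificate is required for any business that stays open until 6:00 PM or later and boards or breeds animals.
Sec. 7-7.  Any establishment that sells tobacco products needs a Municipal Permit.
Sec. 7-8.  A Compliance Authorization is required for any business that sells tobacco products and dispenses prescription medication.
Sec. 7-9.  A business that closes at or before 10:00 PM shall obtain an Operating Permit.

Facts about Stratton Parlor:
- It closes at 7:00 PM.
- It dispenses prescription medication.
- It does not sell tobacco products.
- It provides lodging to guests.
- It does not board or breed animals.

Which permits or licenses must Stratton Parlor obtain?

Sec. 7-1. closes 7:00 PM, at/before 10:00 PM → Municipal License not required.
Sec. 7-2. does not sell tobacco products → Municipal Authorization not required.
Sec. 7-3. provides lodging to guests; does not board or breed animals → Operating Certificate not required.
Sec. 7-4. dispenses prescription medication; provides lodging to guests → Municipal Certificate required.
Sec. 7-5. provides lodging to guests → Commercial Registration required.
Sec. 7-6. closes 7:00 PM, after 6:00 PM; does not board or breed animals → Commercial Certificate not required.
Sec. 7-7. does not sell tobacco products → Municipal Permit not required.
Sec. 7-8. does not sell tobacco products; dispenses prescription medication → Compliance Authorization not required.
Sec. 7-9. closes 7:00 PM, at/before 10:00 PM → Operating Permit required.

Commercial Registration, Municipal Certificate, Operating Permit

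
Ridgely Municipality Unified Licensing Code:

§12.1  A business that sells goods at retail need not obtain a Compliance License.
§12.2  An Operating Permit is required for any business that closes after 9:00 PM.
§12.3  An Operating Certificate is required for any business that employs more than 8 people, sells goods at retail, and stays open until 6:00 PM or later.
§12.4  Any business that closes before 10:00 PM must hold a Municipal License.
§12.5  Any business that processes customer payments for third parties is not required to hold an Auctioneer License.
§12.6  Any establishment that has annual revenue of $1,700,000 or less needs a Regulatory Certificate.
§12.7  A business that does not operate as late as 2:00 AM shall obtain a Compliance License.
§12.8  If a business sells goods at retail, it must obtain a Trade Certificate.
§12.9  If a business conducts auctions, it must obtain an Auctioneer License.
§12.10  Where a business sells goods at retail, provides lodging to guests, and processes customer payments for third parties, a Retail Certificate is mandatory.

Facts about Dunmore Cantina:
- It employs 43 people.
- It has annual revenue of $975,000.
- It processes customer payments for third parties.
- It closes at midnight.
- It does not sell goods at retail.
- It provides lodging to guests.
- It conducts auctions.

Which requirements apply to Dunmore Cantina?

Compliance License, Operating Permit, Regulatory Certificate

§12.1 does not sell goods at retail → Compliance License exemption does not apply.
§12.2 closes midnight, after 9:00 PM → Operating Permit required.
§12.3 employees 43 > 8; does not sell goods at retail; closes midnight, after 6:00 PM → Operating Certificate not required.
§12.4 closes midnight, after 10:00 PM → Municipal License not required.
§12.5 processes customer payments for third parties → exempt from Auctioneer License.
§12.6 revenue $975,000 ≤ $1,700,000 → Regulatory Certificate required.
§12.7 closes midnight, at/before 2:00 AM → Compliance License required.
§12.8 does not sell goods at retail → Trade Certificate not required.
§12.9 conducts auctions → Auctioneer License required.
§12.10 does not sell goods at retail; provides lodging to guests; processes customer payments for third parties → Retail Certificate not required.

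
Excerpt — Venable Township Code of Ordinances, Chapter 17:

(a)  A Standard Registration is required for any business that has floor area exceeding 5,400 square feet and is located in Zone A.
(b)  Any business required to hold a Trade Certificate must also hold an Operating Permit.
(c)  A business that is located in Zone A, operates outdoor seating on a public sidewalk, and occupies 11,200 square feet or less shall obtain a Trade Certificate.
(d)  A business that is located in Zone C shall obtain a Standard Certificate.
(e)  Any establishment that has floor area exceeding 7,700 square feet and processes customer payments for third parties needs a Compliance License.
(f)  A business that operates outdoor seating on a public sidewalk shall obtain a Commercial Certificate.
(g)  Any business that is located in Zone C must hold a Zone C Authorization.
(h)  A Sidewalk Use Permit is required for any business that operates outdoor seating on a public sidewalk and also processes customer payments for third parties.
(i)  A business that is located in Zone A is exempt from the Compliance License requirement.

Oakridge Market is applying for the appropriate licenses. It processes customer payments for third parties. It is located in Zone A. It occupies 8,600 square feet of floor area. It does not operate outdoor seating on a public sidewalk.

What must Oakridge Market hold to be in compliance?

(a) floor area 8,600 square feet > 5,400 square feet; is located in Zone A → Standard Registration required.
(b) Trade Certificate is not required → no effect.
(c) is located in Zone A; does not operate outdoor seating on a public sidewalk; floor area 8,600 square feet ≤ 11,200 square feet → Trade Certificate not required.
(d) is located in Zone A (not: is located in Zone C) → Standard Certificate not required.
(e) floor area 8,600 square feet > 7,700 square feet; processes customer payments for third parties → Compliance License required.
(f) does not operate outdoor seating on a public sidewalk → Commercial Certificate not required.
(g) is located in Zone A (not: is located in Zone C) → Zone C Authorization not required.
(h) does not operate outdoor seating on a public sidewalk; processes customer payments for third parties → Sidewalk Use Permit not required.
(i) is located in Zone A → exempt from Compliance License.

Standard Registration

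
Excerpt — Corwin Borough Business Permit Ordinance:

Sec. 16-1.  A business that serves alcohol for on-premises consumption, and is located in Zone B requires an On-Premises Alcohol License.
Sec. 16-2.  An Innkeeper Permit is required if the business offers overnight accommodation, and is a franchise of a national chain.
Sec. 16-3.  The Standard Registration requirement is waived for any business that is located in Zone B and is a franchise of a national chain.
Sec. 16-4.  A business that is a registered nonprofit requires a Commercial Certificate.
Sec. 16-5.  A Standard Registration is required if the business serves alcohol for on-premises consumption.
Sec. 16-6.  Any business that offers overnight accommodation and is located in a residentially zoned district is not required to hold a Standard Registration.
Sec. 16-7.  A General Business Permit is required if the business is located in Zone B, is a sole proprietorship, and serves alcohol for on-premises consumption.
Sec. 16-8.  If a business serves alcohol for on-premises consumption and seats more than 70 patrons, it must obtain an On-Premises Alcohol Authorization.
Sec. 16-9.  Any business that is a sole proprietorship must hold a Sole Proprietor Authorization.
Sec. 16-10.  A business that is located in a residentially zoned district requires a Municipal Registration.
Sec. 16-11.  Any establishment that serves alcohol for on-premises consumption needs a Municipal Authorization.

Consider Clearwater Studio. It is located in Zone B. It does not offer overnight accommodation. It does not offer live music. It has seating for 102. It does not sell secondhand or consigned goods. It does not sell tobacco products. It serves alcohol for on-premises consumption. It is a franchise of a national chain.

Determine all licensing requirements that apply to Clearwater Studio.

Municipal Authorization, On-Premises Alcohol Authorization, On-Premises Alcohol License

Sec. 16-1. serves alcohol for on-premises consumption; is located in Zone B → On-Premises Alcohol License required.
Sec. 16-2. does not offer overnight accommodation; is a franchise of a national chain → Innkeeper Permit not required.
Sec. 16-3. is located in Zone B; is a franchise of a national chain → exempt from Standard Registration.
Sec. 16-4. is a franchise of a national chain (not: is a registered nonprofit) → Commercial Certificate not required.
Sec. 16-5. serves alcohol for on-premises consumption → Standard Registration required.
Sec. 16-6. does not offer overnight accommodation; is located in Zone B (not: is located in a residentially zoned district) → Standard Registration exemption does not apply.
Sec. 16-7. is located in Zone B; is a franchise of a national chain (not: is a sole proprietorship); serves alcohol for on-premises consumption → General Business Permit not required.
Sec. 16-8. serves alcohol for on-premises consumption; seating 102 > 70 → On-Premises Alcohol Authorization required.
Sec. 16-9. is a franchise of a national chain (not: is a sole proprietorship) → Sole Proprietor Authorization not required.
Sec. 16-10. is located in Zone B (not: is located in a residentially zoned district) → Municipal Registration not required.
Sec. 16-11. serves alcohol for on-premises consumption → Municipal Authorization required.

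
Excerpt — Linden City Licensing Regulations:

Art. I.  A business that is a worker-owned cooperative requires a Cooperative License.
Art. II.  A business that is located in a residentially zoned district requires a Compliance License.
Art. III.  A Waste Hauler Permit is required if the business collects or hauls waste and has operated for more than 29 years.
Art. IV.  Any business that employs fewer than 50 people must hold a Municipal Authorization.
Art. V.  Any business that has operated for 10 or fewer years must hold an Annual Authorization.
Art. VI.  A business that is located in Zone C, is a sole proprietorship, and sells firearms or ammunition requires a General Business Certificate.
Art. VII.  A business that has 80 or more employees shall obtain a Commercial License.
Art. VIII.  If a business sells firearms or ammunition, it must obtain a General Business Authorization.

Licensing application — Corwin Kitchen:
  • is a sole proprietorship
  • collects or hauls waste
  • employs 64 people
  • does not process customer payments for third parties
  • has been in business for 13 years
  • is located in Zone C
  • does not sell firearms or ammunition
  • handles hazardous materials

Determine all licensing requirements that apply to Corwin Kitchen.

None

Art. I. is a sole proprietorship (not: is a worker-owned cooperative) → Cooperative License not required.
Art. II. is located in Zone C (not: is located in a residentially zoned district) → Compliance License not required.
Art. III. collects or hauls waste; years in business 13 ≤ 29 → Waste Hauler Permit not required.
Art. IV. employees 64 ≥ 50 → Municipal Authorization not required.
Art. V. years in business 13 > 10 → Annual Authorization not required.
Art. VI. is located in Zone C; is a sole proprietorship; does not sell firearms or ammunition → General Business Certificate not required.
Art. VII. employees 64 < 80 → Commercial License not required.
Art. VIII. does not sell firearms or ammunition → General Business Authorization not required.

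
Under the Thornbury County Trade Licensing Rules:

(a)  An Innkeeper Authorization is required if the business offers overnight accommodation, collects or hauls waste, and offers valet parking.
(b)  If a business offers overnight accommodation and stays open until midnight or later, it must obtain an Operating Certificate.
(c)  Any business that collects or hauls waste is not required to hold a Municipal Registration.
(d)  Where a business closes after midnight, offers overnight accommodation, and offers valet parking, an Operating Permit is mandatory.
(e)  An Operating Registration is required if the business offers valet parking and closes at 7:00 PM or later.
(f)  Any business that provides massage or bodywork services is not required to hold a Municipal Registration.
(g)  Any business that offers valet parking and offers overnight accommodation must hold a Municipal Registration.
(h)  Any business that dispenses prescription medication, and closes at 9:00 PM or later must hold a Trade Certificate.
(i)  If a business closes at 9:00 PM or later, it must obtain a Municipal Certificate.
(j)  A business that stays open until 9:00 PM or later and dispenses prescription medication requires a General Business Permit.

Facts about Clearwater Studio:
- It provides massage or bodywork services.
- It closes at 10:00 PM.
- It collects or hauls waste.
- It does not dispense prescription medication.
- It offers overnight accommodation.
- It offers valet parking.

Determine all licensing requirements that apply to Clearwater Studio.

Innkeeper Authorization, Municipal Certificate, Operating Registration

(a) offers overnight accommodation; collects or hauls waste; offers valet parking → Innkeeper Authorization required.
(b) offers overnight accommodation; closes 10:00 PM, at/before midnight → Operating Certificate not required.
(c) collects or hauls waste → exempt from Municipal Registration.
(d) closes 10:00 PM, at/before midnight; offers overnight accommodation; offers valet parking → Operating Permit not required.
(e) offers valet parking; closes 10:00 PM, after 7:00 PM → Operating Registration required.
(f) provides massage or bodywork services → exempt from Municipal Registration.
(g) offers valet parking; offers overnight accommodation → Municipal Registration required.
(h) does not dispense prescription medication; closes 10:00 PM, after 9:00 PM → Trade Certificate not required.
(i) closes 10:00 PM, after 9:00 PM → Municipal Certificate required.
(j) closes 10:00 PM, after 9:00 PM; does not dispense prescription medication → General Business Permit not required.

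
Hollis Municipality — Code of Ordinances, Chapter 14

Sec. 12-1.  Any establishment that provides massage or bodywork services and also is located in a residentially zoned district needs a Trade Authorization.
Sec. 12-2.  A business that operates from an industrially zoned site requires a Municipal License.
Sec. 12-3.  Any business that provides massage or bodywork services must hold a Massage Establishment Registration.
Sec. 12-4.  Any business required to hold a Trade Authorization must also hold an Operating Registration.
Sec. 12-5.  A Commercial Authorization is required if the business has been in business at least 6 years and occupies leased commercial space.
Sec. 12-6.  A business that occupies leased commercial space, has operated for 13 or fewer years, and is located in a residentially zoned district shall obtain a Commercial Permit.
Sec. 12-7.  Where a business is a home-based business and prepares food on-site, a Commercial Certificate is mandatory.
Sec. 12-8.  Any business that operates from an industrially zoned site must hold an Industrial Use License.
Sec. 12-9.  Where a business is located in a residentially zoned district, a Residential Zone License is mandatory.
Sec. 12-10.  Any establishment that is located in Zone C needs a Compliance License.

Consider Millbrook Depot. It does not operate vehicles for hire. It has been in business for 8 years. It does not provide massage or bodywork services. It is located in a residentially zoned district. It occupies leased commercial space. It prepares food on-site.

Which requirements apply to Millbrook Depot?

Commercial Authorization, Commercial Permit, Residential Zone License

Sec. 12-1. does not provide massage or bodywork services; is located in a residentially zoned district → Trade Authorization not required.
Sec. 12-2. occupies leased commercial space (not: operates from an industrially zoned site) → Municipal License not required.
Sec. 12-3. does not provide massage or bodywork services → Massage Establishment Registration not required.
Sec. 12-4. Trade Authorization is not required → no effect.
Sec. 12-5. years in business 8 ≥ 6; occupies leased commercial space → Commercial Authorization required.
Sec. 12-6. occupies leased commercial space; years in business 8 ≤ 13; is located in a residentially zoned district → Commercial Permit required.
Sec. 12-7. occupies leased commercial space (not: is a home-based business); prepares food on-site → Commercial Certificate not required.
Sec. 12-8. occupies leased commercial space (not: operates from an industrially zoned site) → Industrial Use License not required.
Sec. 12-9. is located in a residentially zoned district → Residential Zone License required.
Sec. 12-10. is located in a residentially zoned district (not: is located in Zone C) → Compliance License not required.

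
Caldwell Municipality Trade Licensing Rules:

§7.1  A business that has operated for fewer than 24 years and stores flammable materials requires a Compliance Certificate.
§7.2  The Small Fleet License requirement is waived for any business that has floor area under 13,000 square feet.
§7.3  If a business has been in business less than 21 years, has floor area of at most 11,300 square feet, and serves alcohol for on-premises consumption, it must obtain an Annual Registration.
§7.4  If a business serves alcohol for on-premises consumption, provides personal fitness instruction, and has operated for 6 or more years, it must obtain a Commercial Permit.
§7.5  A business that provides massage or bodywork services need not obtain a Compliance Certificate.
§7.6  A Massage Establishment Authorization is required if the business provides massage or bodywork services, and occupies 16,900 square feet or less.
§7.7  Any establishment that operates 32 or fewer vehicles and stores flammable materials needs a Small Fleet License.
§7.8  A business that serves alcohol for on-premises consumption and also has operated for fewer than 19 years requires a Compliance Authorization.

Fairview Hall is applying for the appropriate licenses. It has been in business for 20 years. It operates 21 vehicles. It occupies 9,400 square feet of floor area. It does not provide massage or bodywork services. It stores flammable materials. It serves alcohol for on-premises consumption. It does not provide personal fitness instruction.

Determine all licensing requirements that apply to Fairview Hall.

Annual Registration, Compliance Certificate

§7.1 years in business 20 < 24; stores flammable materials → Compliance Certificate required.
§7.2 floor area 9,400 square feet < 13,000 square feet → exempt from Small Fleet License.
§7.3 years in business 20 < 21; floor area 9,400 square feet ≤ 11,300 square feet; serves alcohol for on-premises consumption → Annual Registration required.
§7.4 serves alcohol for on-premises consumption; does not provide personal fitness instruction; years in business 20 ≥ 6 → Commercial Permit not required.
§7.5 does not provide massage or bodywork services → Compliance Certificate exemption does not apply.
§7.6 does not provide massage or bodywork services; floor area 9,400 square feet ≤ 16,900 square feet → Massage Establishment Authorization not required.
§7.7 vehicles 21 ≤ 32; stores flammable materials → Small Fleet License required.
§7.8 serves alcohol for on-premises consumption; years in business 20 ≥ 19 → Compliance Authorization not required.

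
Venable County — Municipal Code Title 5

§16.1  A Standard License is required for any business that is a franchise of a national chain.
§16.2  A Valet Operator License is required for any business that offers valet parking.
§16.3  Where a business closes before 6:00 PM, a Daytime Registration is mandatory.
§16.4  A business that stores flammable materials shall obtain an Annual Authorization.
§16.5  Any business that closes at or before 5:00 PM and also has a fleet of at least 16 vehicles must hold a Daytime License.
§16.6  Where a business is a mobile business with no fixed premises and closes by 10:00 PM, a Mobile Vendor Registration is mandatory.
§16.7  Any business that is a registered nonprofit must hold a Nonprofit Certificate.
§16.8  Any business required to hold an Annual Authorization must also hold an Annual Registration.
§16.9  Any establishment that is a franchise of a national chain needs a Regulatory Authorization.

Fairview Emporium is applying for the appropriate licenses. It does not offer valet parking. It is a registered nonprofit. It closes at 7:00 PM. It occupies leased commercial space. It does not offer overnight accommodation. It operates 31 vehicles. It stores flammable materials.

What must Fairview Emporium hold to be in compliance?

Annual Authorization, Annual Registration, Nonprofit Certificate

§16.1 is a registered nonprofit (not: is a franchise of a national chain) → Standard License not required.
§16.2 does not offer valet parking → Valet Operator License not required.
§16.3 closes 7:00 PM, after 6:00 PM → Daytime Registration not required.
§16.4 stores flammable materials → Annual Authorization required.
§16.5 closes 7:00 PM, after 5:00 PM; vehicles 31 ≥ 16 → Daytime License not required.
§16.6 occupies leased commercial space (not: is a mobile business with no fixed premises); closes 7:00 PM, at/before 10:00 PM → Mobile Vendor Registration not required.
§16.7 is a registered nonprofit → Nonprofit Certificate required.
§16.8 Annual Authorization is required → Annual Registration also required.
§16.9 is a registered nonprofit (not: is a franchise of a national chain) → Regulatory Authorization not required.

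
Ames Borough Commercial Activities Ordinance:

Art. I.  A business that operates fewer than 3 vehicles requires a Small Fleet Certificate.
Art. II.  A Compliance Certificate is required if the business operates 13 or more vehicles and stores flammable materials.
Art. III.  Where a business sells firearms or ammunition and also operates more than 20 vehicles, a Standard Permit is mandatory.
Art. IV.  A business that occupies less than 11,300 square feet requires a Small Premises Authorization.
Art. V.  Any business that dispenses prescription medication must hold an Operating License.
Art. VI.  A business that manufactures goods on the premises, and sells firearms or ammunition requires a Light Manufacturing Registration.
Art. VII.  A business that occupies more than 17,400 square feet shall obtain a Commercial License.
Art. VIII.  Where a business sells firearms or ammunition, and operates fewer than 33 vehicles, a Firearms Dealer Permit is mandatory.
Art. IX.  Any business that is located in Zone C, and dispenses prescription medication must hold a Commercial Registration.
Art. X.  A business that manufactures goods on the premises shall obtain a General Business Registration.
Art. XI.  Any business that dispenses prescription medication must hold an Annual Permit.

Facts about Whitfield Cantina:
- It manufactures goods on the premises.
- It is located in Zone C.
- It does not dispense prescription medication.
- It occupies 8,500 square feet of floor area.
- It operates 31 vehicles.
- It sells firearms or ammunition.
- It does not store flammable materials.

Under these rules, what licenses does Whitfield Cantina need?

Firearms Dealer Permit, General Business Registration, Light Manufacturing Registration, Small Premises Authorization, Standard Permit

Art. I. vehicles 31 ≥ 3 → Small Fleet Certificate not required.
Art. II. vehicles 31 ≥ 13; does not store flammable materials → Compliance Certificate not required.
Art. III. sells firearms or ammunition; vehicles 31 > 20 → Standard Permit required.
Art. IV. floor area 8,500 square feet < 11,300 square feet → Small Premises Authorization required.
Art. V. does not dispense prescription medication → Operating License not required.
Art. VI. manufactures goods on the premises; sells firearms or ammunition → Light Manufacturing Registration required.
Art. VII. floor area 8,500 square feet ≤ 17,400 square feet → Commercial License not required.
Art. VIII. sells firearms or ammunition; vehicles 31 < 33 → Firearms Dealer Permit required.
Art. IX. is located in Zone C; does not dispense prescription medication → Commercial Registration not required.
Art. X. manufactures goods on the premises → General Business Registration required.
Art. XI. does not dispense prescription medication → Annual Permit not required.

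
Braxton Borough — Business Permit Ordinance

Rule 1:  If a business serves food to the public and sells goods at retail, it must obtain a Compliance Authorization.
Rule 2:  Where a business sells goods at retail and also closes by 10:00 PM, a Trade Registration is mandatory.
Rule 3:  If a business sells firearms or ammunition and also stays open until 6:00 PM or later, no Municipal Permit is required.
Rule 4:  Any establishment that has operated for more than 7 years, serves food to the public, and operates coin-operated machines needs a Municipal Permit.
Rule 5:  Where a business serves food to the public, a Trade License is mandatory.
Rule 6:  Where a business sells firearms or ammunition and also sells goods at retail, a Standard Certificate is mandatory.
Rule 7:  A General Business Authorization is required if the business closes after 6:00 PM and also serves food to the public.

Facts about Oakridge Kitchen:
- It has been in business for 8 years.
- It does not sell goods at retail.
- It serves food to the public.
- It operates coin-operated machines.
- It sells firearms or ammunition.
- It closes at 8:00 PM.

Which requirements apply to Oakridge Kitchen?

Rule 1: serves food to the public; does not sell goods at retail → Compliance Authorization not required.
Rule 2: does not sell goods at retail; closes 8:00 PM, at/before 10:00 PM → Trade Registration not required.
Rule 3: sells firearms or ammunition; closes 8:00 PM, after 6:00 PM → exempt from Municipal Permit.
Rule 4: years in business 8 > 7; serves food to the public; operates coin-operated machines → Municipal Permit required.
Rule 5: serves food to the public → Trade License required.
Rule 6: sells firearms or ammunition; does not sell goods at retail → Standard Certificate not required.
Rule 7: closes 8:00 PM, after 6:00 PM; serves food to the public → General Business Authorization required.

General Business Authorization, Trade License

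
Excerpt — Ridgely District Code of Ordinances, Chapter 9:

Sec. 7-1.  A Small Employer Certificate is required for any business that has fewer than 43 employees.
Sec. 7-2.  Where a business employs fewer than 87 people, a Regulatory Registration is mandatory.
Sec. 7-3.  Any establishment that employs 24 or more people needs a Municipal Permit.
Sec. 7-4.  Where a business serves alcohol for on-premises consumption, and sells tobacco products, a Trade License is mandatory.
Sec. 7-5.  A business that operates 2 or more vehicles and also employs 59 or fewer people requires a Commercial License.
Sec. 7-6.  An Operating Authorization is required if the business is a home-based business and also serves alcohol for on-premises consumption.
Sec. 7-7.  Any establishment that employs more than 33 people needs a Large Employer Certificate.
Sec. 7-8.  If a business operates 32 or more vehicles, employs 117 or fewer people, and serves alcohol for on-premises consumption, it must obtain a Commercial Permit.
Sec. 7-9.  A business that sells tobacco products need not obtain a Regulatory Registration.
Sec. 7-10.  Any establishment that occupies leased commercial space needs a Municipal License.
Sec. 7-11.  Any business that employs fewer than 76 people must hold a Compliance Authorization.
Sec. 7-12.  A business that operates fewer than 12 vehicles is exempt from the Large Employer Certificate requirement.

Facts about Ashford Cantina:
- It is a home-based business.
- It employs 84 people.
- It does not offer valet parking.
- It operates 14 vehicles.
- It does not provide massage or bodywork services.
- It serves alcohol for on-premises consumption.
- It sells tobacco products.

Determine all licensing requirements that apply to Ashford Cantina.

Sec. 7-1. employees 84 ≥ 43 → Small Employer Certificate not required.
Sec. 7-2. employees 84 < 87 → Regulatory Registration required.
Sec. 7-3. employees 84 ≥ 24 → Municipal Permit required.
Sec. 7-4. serves alcohol for on-premises consumption; sells tobacco products → Trade License required.
Sec. 7-5. vehicles 14 ≥ 2; employees 84 > 59 → Commercial License not required.
Sec. 7-6. is a home-based business; serves alcohol for on-premises consumption → Operating Authorization required.
Sec. 7-7. employees 84 > 33 → Large Employer Certificate required.
Sec. 7-8. vehicles 14 < 32; employees 84 ≤ 117; serves alcohol for on-premises consumption → Commercial Permit not required.
Sec. 7-9. sells tobacco products → exempt from Regulatory Registration.
Sec. 7-10. is a home-based business (not: occupies leased commercial space) → Municipal License not required.
Sec. 7-11. employees 84 ≥ 76 → Compliance Authorization not required.
Sec. 7-12. vehicles 14 ≥ 12 → Large Employer Certificate exemption does not apply.

Large Employer Certificate, Municipal Permit, Operating Authorization, Trade License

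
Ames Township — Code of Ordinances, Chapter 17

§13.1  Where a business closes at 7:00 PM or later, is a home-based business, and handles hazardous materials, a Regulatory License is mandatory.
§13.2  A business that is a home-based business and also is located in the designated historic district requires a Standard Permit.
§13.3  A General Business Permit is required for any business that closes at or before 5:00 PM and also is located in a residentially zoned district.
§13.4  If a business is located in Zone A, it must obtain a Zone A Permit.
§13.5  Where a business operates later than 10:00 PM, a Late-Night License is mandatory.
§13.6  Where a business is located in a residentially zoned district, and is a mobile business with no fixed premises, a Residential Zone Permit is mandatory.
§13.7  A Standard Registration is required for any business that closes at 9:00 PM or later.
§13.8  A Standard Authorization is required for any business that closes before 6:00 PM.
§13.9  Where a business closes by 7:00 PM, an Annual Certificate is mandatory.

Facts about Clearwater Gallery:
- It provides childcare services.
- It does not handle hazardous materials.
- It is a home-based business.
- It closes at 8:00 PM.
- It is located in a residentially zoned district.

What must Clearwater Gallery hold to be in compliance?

§13.1 closes 8:00 PM, after 7:00 PM; is a home-based business; does not handle hazardous materials → Regulatory License not required.
§13.2 is a home-based business; is located in a residentially zoned district (not: is located in the designated historic district) → Standard Permit not required.
§13.3 closes 8:00 PM, after 5:00 PM; is located in a residentially zoned district → General Business Permit not required.
§13.4 is located in a residentially zoned district (not: is located in Zone A) → Zone A Permit not required.
§13.5 closes 8:00 PM, at/before 10:00 PM → Late-Night License not required.
§13.6 is located in a residentially zoned district; is a home-based business (not: is a mobile business with no fixed premises) → Residential Zone Permit not required.
§13.7 closes 8:00 PM, at/before 9:00 PM → Standard Registration not required.
§13.8 closes 8:00 PM, after 6:00 PM → Standard Authorization not required.
§13.9 closes 8:00 PM, after 7:00 PM → Annual Certificate not required.

None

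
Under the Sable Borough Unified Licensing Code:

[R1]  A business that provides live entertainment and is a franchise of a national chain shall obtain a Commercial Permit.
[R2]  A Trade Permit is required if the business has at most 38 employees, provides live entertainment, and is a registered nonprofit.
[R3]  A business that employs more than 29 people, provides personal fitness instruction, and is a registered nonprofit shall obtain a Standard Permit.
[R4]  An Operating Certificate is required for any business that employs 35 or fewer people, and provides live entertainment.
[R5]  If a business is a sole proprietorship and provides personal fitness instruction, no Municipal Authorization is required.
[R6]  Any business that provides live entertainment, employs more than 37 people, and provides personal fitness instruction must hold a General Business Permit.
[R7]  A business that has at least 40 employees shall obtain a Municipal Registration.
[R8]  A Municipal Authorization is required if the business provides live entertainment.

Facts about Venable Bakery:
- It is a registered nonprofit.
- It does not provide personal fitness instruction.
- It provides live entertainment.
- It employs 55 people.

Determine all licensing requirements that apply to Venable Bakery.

Municipal Authorization, Municipal Registration

[R1] provides live entertainment; is a registered nonprofit (not: is a franchise of a national chain) → Commercial Permit not required.
[R2] employees 55 > 38; provides live entertainment; is a registered nonprofit → Trade Permit not required.
[R3] employees 55 > 29; does not provide personal fitness instruction; is a registered nonprofit → Standard Permit not required.
[R4] employees 55 > 35; provides live entertainment → Operating Certificate not required.
[R5] is a registered nonprofit (not: is a sole proprietorship); does not provide personal fitness instruction → Municipal Authorization exemption does not apply.
[R6] provides live entertainment; employees 55 > 37; does not provide personal fitness instruction → General Business Permit not required.
[R7] employees 55 ≥ 40 → Municipal Registration required.
[R8] provides live entertainment → Municipal Authorization required.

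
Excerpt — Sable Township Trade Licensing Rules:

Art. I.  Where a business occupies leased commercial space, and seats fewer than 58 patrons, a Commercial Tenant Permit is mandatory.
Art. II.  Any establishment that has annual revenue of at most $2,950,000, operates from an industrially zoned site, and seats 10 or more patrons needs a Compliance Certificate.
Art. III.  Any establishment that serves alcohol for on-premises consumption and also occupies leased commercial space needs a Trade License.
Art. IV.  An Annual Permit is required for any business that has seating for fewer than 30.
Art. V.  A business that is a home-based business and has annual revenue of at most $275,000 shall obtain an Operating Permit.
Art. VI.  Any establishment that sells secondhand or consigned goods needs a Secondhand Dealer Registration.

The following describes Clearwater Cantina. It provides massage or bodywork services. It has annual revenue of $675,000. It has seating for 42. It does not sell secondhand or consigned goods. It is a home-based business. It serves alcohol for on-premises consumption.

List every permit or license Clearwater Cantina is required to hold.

Art. I. is a home-based business (not: occupies leased commercial space); seating 42 < 58 → Commercial Tenant Permit not required.
Art. II. revenue $675,000 ≤ $2,950,000; is a home-based business (not: operates from an industrially zoned site); seating 42 ≥ 10 → Compliance Certificate not required.
Art. III. serves alcohol for on-premises consumption; is a home-based business (not: occupies leased commercial space) → Trade License not required.
Art. IV. seating 42 ≥ 30 → Annual Permit not required.
Art. V. is a home-based business; revenue $675,000 > $275,000 → Operating Permit not required.
Art. VI. does not sell secondhand or consigned goods → Secondhand Dealer Registration not required.

None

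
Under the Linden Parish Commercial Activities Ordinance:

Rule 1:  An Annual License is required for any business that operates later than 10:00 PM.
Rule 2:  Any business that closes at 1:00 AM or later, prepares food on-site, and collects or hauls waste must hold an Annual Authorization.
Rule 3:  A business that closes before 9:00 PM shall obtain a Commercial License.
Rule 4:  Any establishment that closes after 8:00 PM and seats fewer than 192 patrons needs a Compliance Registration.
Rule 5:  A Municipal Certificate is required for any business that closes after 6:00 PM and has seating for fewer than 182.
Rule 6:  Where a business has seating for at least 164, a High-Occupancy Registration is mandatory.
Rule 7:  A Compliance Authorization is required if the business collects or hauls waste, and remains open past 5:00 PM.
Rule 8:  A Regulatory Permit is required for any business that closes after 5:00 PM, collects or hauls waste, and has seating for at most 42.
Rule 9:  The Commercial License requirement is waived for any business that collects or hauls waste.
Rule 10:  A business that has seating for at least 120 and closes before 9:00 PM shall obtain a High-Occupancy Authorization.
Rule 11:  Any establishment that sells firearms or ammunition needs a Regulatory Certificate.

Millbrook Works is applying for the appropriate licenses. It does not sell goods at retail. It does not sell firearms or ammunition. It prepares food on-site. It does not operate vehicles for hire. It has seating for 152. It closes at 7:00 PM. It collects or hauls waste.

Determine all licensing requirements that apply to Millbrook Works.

Compliance Authorization, High-Occupancy Authorization, Municipal Certificate

Rule 1: closes 7:00 PM, at/before 10:00 PM → Annual License not required.
Rule 2: closes 7:00 PM, at/before 1:00 AM; prepares food on-site; collects or hauls waste → Annual Authorization not required.
Rule 3: closes 7:00 PM, at/before 9:00 PM → Commercial License required.
Rule 4: closes 7:00 PM, at/before 8:00 PM; seating 152 < 192 → Compliance Registration not required.
Rule 5: closes 7:00 PM, after 6:00 PM; seating 152 < 182 → Municipal Certificate required.
Rule 6: seating 152 < 164 → High-Occupancy Registration not required.
Rule 7: collects or hauls waste; closes 7:00 PM, after 5:00 PM → Compliance Authorization required.
Rule 8: closes 7:00 PM, after 5:00 PM; collects or hauls waste; seating 152 > 42 → Regulatory Permit not required.
Rule 9: collects or hauls waste → exempt from Commercial License.
Rule 10: seating 152 ≥ 120; closes 7:00 PM, at/before 9:00 PM → High-Occupancy Authorization required.
Rule 11: does not sell firearms or ammunition → Regulatory Certificate not required.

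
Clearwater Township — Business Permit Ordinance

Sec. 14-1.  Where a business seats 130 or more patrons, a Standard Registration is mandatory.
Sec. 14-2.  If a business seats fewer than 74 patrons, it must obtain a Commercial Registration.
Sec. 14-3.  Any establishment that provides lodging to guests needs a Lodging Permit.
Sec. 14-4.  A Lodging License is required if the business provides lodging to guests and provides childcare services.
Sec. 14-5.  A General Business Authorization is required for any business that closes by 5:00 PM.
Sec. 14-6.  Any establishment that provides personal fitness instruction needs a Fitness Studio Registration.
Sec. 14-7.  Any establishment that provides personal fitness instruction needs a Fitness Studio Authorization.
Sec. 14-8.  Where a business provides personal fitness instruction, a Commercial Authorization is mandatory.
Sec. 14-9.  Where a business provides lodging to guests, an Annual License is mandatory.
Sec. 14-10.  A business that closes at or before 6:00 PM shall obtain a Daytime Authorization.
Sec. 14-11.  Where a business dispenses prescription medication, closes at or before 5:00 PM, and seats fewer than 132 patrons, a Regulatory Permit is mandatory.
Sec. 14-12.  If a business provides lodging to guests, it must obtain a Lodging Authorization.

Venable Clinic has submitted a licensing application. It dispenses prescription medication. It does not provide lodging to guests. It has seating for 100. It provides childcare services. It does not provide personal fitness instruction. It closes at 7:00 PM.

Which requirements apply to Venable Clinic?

Sec. 14-1. seating 100 < 130 → Standard Registration not required.
Sec. 14-2. seating 100 ≥ 74 → Commercial Registration not required.
Sec. 14-3. does not provide lodging to guests → Lodging Permit not required.
Sec. 14-4. does not provide lodging to guests; provides childcare services → Lodging License not required.
Sec. 14-5. closes 7:00 PM, after 5:00 PM → General Business Authorization not required.
Sec. 14-6. does not provide personal fitness instruction → Fitness Studio Registration not required.
Sec. 14-7. does not provide personal fitness instruction → Fitness Studio Authorization not required.
Sec. 14-8. does not provide personal fitness instruction → Commercial Authorization not required.
Sec. 14-9. does not provide lodging to guests → Annual License not required.
Sec. 14-10. closes 7:00 PM, after 6:00 PM → Daytime Authorization not required.
Sec. 14-11. dispenses prescription medication; closes 7:00 PM, after 5:00 PM; seating 100 < 132 → Regulatory Permit not required.
Sec. 14-12. does not provide lodging to guests → Lodging Authorization not required.

None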